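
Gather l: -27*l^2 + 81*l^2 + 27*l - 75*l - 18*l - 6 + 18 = 54*l^2 - 66*l + 12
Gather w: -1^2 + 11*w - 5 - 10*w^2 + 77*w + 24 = -10*w^2 + 88*w + 18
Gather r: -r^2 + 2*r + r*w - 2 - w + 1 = -r^2 + r*(w + 2) - w - 1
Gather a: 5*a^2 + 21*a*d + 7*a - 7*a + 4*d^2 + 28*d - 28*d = 5*a^2 + 21*a*d + 4*d^2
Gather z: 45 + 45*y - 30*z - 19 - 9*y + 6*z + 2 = 36*y - 24*z + 28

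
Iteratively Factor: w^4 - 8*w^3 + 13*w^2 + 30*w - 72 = (w - 3)*(w^3 - 5*w^2 - 2*w + 24) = (w - 4)*(w - 3)*(w^2 - w - 6) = (w - 4)*(w - 3)*(w + 2)*(w - 3)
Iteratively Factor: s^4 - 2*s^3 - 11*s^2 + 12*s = (s)*(s^3 - 2*s^2 - 11*s + 12) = s*(s - 4)*(s^2 + 2*s - 3) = s*(s - 4)*(s - 1)*(s + 3)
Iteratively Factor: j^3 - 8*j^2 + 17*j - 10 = (j - 5)*(j^2 - 3*j + 2) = (j - 5)*(j - 2)*(j - 1)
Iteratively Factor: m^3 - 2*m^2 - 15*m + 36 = (m - 3)*(m^2 + m - 12) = (m - 3)^2*(m + 4)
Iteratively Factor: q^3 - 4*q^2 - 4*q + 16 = (q - 4)*(q^2 - 4) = (q - 4)*(q - 2)*(q + 2)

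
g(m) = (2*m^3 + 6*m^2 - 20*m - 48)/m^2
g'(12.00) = 2.19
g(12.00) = 28.00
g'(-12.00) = 2.08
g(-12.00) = -16.67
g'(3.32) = 6.44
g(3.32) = 2.26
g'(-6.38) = 2.12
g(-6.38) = -4.80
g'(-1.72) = -10.11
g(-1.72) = -2.04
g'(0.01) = 96200002.00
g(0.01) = -481993.98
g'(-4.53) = 1.94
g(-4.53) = -0.98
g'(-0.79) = -160.66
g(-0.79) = -47.17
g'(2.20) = 15.15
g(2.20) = -8.61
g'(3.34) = 6.37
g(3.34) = 2.39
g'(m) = (6*m^2 + 12*m - 20)/m^2 - 2*(2*m^3 + 6*m^2 - 20*m - 48)/m^3 = 2 + 20/m^2 + 96/m^3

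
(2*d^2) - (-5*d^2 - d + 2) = 7*d^2 + d - 2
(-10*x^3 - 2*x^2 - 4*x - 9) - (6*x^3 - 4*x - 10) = -16*x^3 - 2*x^2 + 1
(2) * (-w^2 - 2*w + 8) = -2*w^2 - 4*w + 16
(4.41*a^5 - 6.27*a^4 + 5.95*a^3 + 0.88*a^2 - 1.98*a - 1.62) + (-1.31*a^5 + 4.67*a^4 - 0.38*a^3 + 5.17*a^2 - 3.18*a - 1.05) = 3.1*a^5 - 1.6*a^4 + 5.57*a^3 + 6.05*a^2 - 5.16*a - 2.67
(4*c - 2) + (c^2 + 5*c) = c^2 + 9*c - 2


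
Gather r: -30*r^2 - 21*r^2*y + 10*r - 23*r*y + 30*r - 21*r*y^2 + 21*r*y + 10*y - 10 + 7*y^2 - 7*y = r^2*(-21*y - 30) + r*(-21*y^2 - 2*y + 40) + 7*y^2 + 3*y - 10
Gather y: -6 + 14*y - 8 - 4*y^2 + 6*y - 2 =-4*y^2 + 20*y - 16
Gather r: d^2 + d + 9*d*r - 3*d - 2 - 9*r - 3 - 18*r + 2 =d^2 - 2*d + r*(9*d - 27) - 3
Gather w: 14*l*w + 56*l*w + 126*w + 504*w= w*(70*l + 630)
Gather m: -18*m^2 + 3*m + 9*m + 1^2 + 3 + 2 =-18*m^2 + 12*m + 6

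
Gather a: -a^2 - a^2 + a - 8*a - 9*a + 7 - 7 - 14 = -2*a^2 - 16*a - 14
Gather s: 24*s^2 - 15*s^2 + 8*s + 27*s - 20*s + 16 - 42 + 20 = 9*s^2 + 15*s - 6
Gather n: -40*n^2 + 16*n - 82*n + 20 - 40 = -40*n^2 - 66*n - 20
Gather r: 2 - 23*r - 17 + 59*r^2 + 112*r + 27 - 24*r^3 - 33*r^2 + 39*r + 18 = -24*r^3 + 26*r^2 + 128*r + 30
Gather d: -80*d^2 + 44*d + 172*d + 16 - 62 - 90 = -80*d^2 + 216*d - 136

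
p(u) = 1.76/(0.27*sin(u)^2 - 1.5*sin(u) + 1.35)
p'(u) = 1.76*(-0.54*sin(u)*cos(u) + 1.5*cos(u))/(0.27*sin(u)^2 - 1.5*sin(u) + 1.35)^2 = (2.64 - 0.9504*sin(u))*cos(u)/(0.27*sin(u)^2 - 1.5*sin(u) + 1.35)^2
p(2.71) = 2.29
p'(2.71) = -3.44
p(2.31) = 4.53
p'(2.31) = -8.63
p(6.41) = 1.51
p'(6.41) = 1.84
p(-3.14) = 1.30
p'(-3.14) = -1.44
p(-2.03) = 0.60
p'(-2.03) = -0.18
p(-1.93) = 0.59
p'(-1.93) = -0.14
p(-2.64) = 0.82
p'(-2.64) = -0.60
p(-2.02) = 0.60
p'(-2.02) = -0.18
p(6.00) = 0.98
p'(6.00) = 0.87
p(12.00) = 0.79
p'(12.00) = 0.53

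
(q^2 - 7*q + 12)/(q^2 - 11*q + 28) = (q - 3)/(q - 7)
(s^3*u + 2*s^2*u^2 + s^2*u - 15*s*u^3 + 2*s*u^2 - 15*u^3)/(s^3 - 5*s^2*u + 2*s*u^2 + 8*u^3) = u*(s^3 + 2*s^2*u + s^2 - 15*s*u^2 + 2*s*u - 15*u^2)/(s^3 - 5*s^2*u + 2*s*u^2 + 8*u^3)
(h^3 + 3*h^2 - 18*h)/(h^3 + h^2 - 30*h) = (h - 3)/(h - 5)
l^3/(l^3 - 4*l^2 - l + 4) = l^3/(l^3 - 4*l^2 - l + 4)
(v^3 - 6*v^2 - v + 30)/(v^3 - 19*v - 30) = (v - 3)/(v + 3)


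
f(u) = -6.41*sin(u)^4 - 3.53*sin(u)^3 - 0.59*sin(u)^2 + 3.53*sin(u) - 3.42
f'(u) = -25.64*sin(u)^3*cos(u) - 10.59*sin(u)^2*cos(u) - 1.18*sin(u)*cos(u) + 3.53*cos(u)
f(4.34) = -9.19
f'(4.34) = -5.88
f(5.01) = -9.60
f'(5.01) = 5.10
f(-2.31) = -6.84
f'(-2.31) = -6.04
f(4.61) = -10.32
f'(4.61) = -1.99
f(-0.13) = -3.88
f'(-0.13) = 3.53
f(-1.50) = -10.37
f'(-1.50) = 1.39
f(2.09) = -6.75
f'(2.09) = 11.04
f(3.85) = -6.14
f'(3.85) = -5.22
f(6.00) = -4.41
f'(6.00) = 3.45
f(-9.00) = -4.91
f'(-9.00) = -3.66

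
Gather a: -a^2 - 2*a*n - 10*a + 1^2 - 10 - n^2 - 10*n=-a^2 + a*(-2*n - 10) - n^2 - 10*n - 9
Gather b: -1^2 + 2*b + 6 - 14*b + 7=12 - 12*b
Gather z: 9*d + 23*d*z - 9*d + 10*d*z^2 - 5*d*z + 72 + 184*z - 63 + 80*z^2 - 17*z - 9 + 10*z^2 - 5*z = z^2*(10*d + 90) + z*(18*d + 162)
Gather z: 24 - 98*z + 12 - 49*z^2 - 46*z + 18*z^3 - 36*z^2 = 18*z^3 - 85*z^2 - 144*z + 36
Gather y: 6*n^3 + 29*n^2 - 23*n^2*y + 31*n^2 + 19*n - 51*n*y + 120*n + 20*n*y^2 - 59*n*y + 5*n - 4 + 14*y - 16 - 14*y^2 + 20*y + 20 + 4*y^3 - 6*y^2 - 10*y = 6*n^3 + 60*n^2 + 144*n + 4*y^3 + y^2*(20*n - 20) + y*(-23*n^2 - 110*n + 24)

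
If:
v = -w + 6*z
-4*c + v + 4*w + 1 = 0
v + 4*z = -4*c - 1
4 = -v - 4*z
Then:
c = 3/4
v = -26/9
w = 11/9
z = -5/18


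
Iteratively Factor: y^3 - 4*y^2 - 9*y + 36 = (y - 3)*(y^2 - y - 12) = (y - 4)*(y - 3)*(y + 3)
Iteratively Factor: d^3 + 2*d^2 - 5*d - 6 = (d + 1)*(d^2 + d - 6) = (d + 1)*(d + 3)*(d - 2)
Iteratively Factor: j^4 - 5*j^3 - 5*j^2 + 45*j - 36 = (j - 4)*(j^3 - j^2 - 9*j + 9) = (j - 4)*(j - 1)*(j^2 - 9) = (j - 4)*(j - 1)*(j + 3)*(j - 3)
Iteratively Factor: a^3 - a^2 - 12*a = (a + 3)*(a^2 - 4*a) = a*(a + 3)*(a - 4)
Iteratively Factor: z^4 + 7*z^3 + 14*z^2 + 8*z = (z + 4)*(z^3 + 3*z^2 + 2*z) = z*(z + 4)*(z^2 + 3*z + 2) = z*(z + 2)*(z + 4)*(z + 1)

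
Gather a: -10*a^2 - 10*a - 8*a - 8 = -10*a^2 - 18*a - 8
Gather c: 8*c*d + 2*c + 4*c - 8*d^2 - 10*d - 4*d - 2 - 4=c*(8*d + 6) - 8*d^2 - 14*d - 6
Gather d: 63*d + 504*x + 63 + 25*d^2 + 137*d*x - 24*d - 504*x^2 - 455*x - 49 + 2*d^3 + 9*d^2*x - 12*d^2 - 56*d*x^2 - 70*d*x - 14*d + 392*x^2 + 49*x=2*d^3 + d^2*(9*x + 13) + d*(-56*x^2 + 67*x + 25) - 112*x^2 + 98*x + 14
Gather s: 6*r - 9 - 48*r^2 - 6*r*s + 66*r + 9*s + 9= -48*r^2 + 72*r + s*(9 - 6*r)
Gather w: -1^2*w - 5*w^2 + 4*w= -5*w^2 + 3*w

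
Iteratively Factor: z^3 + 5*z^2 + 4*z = (z + 4)*(z^2 + z) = z*(z + 4)*(z + 1)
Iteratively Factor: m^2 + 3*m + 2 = (m + 2)*(m + 1)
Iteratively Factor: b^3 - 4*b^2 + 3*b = (b)*(b^2 - 4*b + 3) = b*(b - 1)*(b - 3)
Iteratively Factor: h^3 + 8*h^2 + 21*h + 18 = (h + 3)*(h^2 + 5*h + 6) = (h + 2)*(h + 3)*(h + 3)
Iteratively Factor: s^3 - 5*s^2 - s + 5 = (s + 1)*(s^2 - 6*s + 5) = (s - 1)*(s + 1)*(s - 5)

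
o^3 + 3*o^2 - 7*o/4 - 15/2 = (o - 3/2)*(o + 2)*(o + 5/2)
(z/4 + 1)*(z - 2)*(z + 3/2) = z^3/4 + 7*z^2/8 - 5*z/4 - 3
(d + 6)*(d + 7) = d^2 + 13*d + 42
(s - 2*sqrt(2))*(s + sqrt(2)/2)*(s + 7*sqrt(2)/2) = s^3 + 2*sqrt(2)*s^2 - 25*s/2 - 7*sqrt(2)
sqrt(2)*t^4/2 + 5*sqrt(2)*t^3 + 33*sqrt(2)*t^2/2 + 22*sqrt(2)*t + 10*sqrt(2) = (t + 1)*(t + 2)*(t + 5)*(sqrt(2)*t/2 + sqrt(2))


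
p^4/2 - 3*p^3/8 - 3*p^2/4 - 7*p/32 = p*(p/2 + 1/4)*(p - 7/4)*(p + 1/2)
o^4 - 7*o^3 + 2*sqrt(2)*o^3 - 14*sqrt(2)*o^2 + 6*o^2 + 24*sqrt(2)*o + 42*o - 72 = (o - 4)*(o - 3)*(o - sqrt(2))*(o + 3*sqrt(2))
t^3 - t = t*(t - 1)*(t + 1)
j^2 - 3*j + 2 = (j - 2)*(j - 1)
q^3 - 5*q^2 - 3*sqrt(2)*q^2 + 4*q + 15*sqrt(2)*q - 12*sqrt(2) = (q - 4)*(q - 1)*(q - 3*sqrt(2))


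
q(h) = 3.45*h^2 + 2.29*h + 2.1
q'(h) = 6.9*h + 2.29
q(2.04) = 21.13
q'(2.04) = 16.37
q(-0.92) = 2.91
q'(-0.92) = -4.06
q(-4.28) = 55.50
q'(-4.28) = -27.24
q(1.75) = 16.67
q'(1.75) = 14.36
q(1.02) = 8.03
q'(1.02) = 9.33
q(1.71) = 16.10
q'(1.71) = 14.09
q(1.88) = 18.60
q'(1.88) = 15.26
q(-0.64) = 2.05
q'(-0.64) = -2.13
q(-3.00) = 26.28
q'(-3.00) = -18.41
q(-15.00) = 744.00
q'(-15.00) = -101.21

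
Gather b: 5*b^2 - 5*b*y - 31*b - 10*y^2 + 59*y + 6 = 5*b^2 + b*(-5*y - 31) - 10*y^2 + 59*y + 6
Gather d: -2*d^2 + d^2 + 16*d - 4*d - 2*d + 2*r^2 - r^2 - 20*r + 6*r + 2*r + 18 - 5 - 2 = -d^2 + 10*d + r^2 - 12*r + 11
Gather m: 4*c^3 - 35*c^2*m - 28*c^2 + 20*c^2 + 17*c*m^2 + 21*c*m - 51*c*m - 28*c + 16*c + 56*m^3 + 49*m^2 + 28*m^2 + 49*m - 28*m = 4*c^3 - 8*c^2 - 12*c + 56*m^3 + m^2*(17*c + 77) + m*(-35*c^2 - 30*c + 21)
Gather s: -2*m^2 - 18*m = -2*m^2 - 18*m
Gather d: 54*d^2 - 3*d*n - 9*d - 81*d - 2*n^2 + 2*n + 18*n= 54*d^2 + d*(-3*n - 90) - 2*n^2 + 20*n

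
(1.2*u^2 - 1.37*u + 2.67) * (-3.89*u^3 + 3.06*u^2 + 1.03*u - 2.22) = -4.668*u^5 + 9.0013*u^4 - 13.3425*u^3 + 4.0951*u^2 + 5.7915*u - 5.9274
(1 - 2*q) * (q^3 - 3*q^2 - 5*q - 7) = -2*q^4 + 7*q^3 + 7*q^2 + 9*q - 7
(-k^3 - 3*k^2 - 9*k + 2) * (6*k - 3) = -6*k^4 - 15*k^3 - 45*k^2 + 39*k - 6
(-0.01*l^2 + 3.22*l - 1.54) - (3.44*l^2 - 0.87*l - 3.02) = -3.45*l^2 + 4.09*l + 1.48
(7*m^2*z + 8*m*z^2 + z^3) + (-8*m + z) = 7*m^2*z + 8*m*z^2 - 8*m + z^3 + z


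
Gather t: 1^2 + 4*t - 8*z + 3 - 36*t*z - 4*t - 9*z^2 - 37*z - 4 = -36*t*z - 9*z^2 - 45*z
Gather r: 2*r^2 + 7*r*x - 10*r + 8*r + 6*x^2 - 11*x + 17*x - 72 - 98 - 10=2*r^2 + r*(7*x - 2) + 6*x^2 + 6*x - 180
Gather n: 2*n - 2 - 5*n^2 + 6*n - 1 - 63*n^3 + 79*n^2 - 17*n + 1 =-63*n^3 + 74*n^2 - 9*n - 2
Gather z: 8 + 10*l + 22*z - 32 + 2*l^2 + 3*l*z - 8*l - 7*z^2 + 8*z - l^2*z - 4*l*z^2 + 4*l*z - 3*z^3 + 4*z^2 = 2*l^2 + 2*l - 3*z^3 + z^2*(-4*l - 3) + z*(-l^2 + 7*l + 30) - 24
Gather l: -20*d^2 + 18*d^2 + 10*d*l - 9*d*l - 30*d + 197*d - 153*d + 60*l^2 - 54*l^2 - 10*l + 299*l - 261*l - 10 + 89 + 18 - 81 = -2*d^2 + 14*d + 6*l^2 + l*(d + 28) + 16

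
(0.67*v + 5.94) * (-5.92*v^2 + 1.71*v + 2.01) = -3.9664*v^3 - 34.0191*v^2 + 11.5041*v + 11.9394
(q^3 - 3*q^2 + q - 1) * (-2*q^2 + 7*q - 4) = -2*q^5 + 13*q^4 - 27*q^3 + 21*q^2 - 11*q + 4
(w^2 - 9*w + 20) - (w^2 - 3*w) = 20 - 6*w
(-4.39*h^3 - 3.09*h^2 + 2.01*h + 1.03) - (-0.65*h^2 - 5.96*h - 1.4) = -4.39*h^3 - 2.44*h^2 + 7.97*h + 2.43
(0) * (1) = 0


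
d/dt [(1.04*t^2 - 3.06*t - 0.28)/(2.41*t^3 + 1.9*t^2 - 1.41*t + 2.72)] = (-2.5064*t^4 + 14.7492*t^3 + 6.372*t^2 + 6.7216*t - 8.718)/(5.8081*t^6 + 9.158*t^5 - 3.1862*t^4 + 7.7524*t^3 + 12.3241*t^2 - 7.6704*t + 7.3984)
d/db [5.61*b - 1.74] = 5.61000000000000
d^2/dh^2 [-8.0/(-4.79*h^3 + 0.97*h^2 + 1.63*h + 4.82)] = ((15.52 - 229.92*h)*(-4.79*h^3 + 0.97*h^2 + 1.63*h + 4.82) - 8.0*(-28.74*h^2 + 3.88*h + 3.26)*(-14.37*h^2 + 1.94*h + 1.63))/(-4.79*h^3 + 0.97*h^2 + 1.63*h + 4.82)^3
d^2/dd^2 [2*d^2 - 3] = 4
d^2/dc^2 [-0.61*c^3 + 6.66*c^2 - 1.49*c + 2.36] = 13.32 - 3.66*c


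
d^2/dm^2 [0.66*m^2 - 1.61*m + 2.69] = 1.32000000000000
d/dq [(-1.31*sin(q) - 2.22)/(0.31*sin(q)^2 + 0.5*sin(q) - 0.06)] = (0.4061*sin(q)^2 + 1.3764*sin(q) + 1.1886)*cos(q)/(0.0961*sin(q)^4 + 0.31*sin(q)^3 + 0.2128*sin(q)^2 - 0.06*sin(q) + 0.0036)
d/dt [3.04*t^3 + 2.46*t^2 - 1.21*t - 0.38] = 9.12*t^2 + 4.92*t - 1.21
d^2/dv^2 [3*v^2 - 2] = 6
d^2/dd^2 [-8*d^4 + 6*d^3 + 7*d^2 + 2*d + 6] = -96*d^2 + 36*d + 14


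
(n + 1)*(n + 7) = n^2 + 8*n + 7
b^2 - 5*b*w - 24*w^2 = (b - 8*w)*(b + 3*w)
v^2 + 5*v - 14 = (v - 2)*(v + 7)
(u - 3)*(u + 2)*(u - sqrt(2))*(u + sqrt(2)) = u^4 - u^3 - 8*u^2 + 2*u + 12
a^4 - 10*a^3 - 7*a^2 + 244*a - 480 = (a - 8)*(a - 4)*(a - 3)*(a + 5)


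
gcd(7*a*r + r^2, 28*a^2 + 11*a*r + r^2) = 7*a + r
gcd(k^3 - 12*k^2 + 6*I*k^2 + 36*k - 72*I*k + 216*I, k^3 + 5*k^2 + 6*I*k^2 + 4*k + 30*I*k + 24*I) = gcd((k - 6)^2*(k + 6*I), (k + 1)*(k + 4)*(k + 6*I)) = k + 6*I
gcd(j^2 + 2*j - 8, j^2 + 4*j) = j + 4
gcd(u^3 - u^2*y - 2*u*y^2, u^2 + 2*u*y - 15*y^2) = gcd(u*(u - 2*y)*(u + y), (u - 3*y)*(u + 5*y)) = 1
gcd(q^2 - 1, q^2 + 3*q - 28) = 1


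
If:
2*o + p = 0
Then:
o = -p/2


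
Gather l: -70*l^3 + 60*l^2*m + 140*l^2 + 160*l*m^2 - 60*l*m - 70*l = -70*l^3 + l^2*(60*m + 140) + l*(160*m^2 - 60*m - 70)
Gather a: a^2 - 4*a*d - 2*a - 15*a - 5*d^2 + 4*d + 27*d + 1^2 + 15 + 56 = a^2 + a*(-4*d - 17) - 5*d^2 + 31*d + 72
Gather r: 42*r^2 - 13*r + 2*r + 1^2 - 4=42*r^2 - 11*r - 3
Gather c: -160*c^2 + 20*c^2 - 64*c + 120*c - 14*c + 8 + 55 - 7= -140*c^2 + 42*c + 56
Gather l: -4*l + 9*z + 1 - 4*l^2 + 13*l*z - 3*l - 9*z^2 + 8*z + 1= -4*l^2 + l*(13*z - 7) - 9*z^2 + 17*z + 2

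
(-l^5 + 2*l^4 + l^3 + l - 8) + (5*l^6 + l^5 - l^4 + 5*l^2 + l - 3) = 5*l^6 + l^4 + l^3 + 5*l^2 + 2*l - 11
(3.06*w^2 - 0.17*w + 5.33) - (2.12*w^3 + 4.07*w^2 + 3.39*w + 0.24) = -2.12*w^3 - 1.01*w^2 - 3.56*w + 5.09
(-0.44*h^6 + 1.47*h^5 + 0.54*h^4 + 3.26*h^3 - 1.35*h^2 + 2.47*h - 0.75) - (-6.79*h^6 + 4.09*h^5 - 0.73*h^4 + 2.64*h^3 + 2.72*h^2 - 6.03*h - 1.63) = 6.35*h^6 - 2.62*h^5 + 1.27*h^4 + 0.62*h^3 - 4.07*h^2 + 8.5*h + 0.88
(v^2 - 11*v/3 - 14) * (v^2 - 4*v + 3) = v^4 - 23*v^3/3 + 11*v^2/3 + 45*v - 42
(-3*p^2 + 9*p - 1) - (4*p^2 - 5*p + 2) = -7*p^2 + 14*p - 3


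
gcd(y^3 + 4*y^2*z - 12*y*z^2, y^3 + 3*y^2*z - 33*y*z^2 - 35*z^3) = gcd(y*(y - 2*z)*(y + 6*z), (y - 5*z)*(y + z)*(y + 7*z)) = 1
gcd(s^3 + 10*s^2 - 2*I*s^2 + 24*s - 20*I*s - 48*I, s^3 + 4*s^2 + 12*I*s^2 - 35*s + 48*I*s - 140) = s + 4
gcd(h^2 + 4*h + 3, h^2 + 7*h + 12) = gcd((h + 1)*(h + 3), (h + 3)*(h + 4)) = h + 3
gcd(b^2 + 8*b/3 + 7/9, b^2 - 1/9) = b + 1/3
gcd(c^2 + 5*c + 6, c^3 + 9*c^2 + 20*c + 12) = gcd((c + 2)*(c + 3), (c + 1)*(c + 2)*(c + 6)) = c + 2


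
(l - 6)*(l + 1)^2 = l^3 - 4*l^2 - 11*l - 6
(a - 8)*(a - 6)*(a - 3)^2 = a^4 - 20*a^3 + 141*a^2 - 414*a + 432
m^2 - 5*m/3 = m*(m - 5/3)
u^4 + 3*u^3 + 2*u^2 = u^2*(u + 1)*(u + 2)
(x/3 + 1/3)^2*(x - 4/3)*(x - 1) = x^4/9 - x^3/27 - 7*x^2/27 + x/27 + 4/27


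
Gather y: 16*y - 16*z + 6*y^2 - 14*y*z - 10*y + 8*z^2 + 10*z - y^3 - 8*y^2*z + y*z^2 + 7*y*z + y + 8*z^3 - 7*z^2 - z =-y^3 + y^2*(6 - 8*z) + y*(z^2 - 7*z + 7) + 8*z^3 + z^2 - 7*z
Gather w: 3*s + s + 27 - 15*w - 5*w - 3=4*s - 20*w + 24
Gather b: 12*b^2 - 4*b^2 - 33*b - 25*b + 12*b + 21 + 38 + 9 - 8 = 8*b^2 - 46*b + 60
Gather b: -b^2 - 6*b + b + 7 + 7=-b^2 - 5*b + 14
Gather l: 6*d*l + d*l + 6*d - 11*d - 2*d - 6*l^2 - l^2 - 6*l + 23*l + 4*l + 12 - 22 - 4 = -7*d - 7*l^2 + l*(7*d + 21) - 14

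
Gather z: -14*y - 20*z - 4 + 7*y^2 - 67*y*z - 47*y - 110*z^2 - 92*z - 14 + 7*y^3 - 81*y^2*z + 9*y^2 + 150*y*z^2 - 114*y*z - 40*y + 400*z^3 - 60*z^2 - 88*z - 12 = 7*y^3 + 16*y^2 - 101*y + 400*z^3 + z^2*(150*y - 170) + z*(-81*y^2 - 181*y - 200) - 30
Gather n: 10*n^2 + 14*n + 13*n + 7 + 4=10*n^2 + 27*n + 11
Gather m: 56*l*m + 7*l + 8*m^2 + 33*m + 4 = 7*l + 8*m^2 + m*(56*l + 33) + 4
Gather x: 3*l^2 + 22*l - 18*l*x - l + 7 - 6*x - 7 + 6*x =3*l^2 - 18*l*x + 21*l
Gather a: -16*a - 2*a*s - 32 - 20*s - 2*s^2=a*(-2*s - 16) - 2*s^2 - 20*s - 32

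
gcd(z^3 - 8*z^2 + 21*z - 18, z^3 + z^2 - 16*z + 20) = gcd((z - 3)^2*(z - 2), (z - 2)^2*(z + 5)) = z - 2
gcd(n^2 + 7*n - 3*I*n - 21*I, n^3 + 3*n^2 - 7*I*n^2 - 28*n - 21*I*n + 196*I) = n + 7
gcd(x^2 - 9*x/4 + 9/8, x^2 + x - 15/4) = x - 3/2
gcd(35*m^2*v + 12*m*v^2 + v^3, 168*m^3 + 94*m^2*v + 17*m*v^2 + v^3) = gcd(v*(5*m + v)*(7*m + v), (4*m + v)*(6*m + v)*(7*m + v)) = 7*m + v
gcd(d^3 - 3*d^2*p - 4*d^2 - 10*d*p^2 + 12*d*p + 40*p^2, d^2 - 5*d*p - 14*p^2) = d + 2*p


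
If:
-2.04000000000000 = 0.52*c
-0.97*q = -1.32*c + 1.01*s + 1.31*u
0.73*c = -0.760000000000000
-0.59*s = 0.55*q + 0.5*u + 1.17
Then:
No Solution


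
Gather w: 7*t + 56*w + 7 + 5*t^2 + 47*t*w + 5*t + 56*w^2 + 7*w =5*t^2 + 12*t + 56*w^2 + w*(47*t + 63) + 7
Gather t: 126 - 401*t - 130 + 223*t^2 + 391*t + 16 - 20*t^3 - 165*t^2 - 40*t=-20*t^3 + 58*t^2 - 50*t + 12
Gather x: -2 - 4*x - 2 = -4*x - 4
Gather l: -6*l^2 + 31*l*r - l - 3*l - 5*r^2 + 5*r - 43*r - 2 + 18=-6*l^2 + l*(31*r - 4) - 5*r^2 - 38*r + 16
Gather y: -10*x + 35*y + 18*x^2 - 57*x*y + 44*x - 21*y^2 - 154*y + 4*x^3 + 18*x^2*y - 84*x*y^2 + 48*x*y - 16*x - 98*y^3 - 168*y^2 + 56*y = 4*x^3 + 18*x^2 + 18*x - 98*y^3 + y^2*(-84*x - 189) + y*(18*x^2 - 9*x - 63)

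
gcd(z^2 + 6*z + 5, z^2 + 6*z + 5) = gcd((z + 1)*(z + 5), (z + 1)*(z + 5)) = z^2 + 6*z + 5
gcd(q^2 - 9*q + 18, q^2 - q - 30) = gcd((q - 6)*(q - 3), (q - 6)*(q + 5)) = q - 6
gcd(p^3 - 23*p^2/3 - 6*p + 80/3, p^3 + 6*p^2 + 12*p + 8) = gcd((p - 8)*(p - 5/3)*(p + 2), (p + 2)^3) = p + 2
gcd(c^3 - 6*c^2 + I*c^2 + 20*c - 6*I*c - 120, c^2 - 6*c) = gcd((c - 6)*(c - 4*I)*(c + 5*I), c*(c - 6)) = c - 6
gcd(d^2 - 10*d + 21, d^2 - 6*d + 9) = d - 3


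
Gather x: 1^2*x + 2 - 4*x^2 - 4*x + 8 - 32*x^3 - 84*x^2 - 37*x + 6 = -32*x^3 - 88*x^2 - 40*x + 16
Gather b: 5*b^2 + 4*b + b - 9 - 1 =5*b^2 + 5*b - 10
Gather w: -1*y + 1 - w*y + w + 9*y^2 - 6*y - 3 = w*(1 - y) + 9*y^2 - 7*y - 2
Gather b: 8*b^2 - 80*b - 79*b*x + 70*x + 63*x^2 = 8*b^2 + b*(-79*x - 80) + 63*x^2 + 70*x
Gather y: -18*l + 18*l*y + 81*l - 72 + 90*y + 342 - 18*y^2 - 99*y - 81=63*l - 18*y^2 + y*(18*l - 9) + 189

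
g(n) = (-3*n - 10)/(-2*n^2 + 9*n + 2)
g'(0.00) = 21.00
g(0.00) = -5.00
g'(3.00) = -0.74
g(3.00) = -1.73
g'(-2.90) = 0.09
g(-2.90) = 0.03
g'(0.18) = 6.06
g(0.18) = -2.96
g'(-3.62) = 0.05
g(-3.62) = -0.02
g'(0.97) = 0.51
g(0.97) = -1.46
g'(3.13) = -0.89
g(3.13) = -1.83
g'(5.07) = -19.11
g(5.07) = 6.67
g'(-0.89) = 1.99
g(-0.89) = 0.97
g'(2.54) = -0.39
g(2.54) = -1.47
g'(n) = (-3*n - 10)*(4*n - 9)/(-2*n^2 + 9*n + 2)^2 - 3/(-2*n^2 + 9*n + 2) = 2*(-3*n^2 - 20*n + 42)/(4*n^4 - 36*n^3 + 73*n^2 + 36*n + 4)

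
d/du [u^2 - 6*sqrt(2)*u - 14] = 2*u - 6*sqrt(2)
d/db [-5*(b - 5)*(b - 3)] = 40 - 10*b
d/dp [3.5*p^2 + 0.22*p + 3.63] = 7.0*p + 0.22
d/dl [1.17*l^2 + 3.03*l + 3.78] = 2.34*l + 3.03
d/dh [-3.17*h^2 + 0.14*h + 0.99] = 0.14 - 6.34*h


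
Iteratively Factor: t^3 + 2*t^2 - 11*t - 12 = (t - 3)*(t^2 + 5*t + 4) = (t - 3)*(t + 1)*(t + 4)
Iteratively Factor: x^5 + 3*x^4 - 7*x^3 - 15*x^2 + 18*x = (x + 3)*(x^4 - 7*x^2 + 6*x) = x*(x + 3)*(x^3 - 7*x + 6) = x*(x - 2)*(x + 3)*(x^2 + 2*x - 3) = x*(x - 2)*(x - 1)*(x + 3)*(x + 3)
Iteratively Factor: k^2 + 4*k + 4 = (k + 2)*(k + 2)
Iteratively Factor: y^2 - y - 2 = (y + 1)*(y - 2)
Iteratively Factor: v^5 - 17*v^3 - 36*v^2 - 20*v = (v + 1)*(v^4 - v^3 - 16*v^2 - 20*v) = (v - 5)*(v + 1)*(v^3 + 4*v^2 + 4*v) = v*(v - 5)*(v + 1)*(v^2 + 4*v + 4) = v*(v - 5)*(v + 1)*(v + 2)*(v + 2)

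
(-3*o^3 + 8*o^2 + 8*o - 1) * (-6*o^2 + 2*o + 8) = 18*o^5 - 54*o^4 - 56*o^3 + 86*o^2 + 62*o - 8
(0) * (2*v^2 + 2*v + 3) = 0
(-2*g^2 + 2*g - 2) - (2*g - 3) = 1 - 2*g^2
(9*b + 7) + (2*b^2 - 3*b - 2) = 2*b^2 + 6*b + 5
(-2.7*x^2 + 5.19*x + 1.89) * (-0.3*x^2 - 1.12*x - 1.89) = 0.81*x^4 + 1.467*x^3 - 1.2768*x^2 - 11.9259*x - 3.5721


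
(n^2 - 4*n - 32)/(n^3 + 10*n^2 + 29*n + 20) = (n - 8)/(n^2 + 6*n + 5)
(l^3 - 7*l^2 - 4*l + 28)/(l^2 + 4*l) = (l^3 - 7*l^2 - 4*l + 28)/(l*(l + 4))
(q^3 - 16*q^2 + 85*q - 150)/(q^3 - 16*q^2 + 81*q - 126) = (q^2 - 10*q + 25)/(q^2 - 10*q + 21)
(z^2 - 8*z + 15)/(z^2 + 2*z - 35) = (z - 3)/(z + 7)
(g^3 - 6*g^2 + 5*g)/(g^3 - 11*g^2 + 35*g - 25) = g/(g - 5)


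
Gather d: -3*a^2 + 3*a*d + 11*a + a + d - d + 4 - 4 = -3*a^2 + 3*a*d + 12*a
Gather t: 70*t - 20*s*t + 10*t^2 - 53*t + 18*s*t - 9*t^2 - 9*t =t^2 + t*(8 - 2*s)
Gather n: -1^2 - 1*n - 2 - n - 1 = -2*n - 4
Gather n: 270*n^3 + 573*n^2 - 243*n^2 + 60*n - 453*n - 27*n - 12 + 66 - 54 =270*n^3 + 330*n^2 - 420*n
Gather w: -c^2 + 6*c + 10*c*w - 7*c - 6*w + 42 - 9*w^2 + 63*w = -c^2 - c - 9*w^2 + w*(10*c + 57) + 42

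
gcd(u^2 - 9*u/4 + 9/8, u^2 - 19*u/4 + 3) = u - 3/4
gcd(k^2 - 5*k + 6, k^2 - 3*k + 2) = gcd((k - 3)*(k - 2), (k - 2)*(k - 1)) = k - 2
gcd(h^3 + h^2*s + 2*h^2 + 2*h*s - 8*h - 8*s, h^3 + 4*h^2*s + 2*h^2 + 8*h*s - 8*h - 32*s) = h^2 + 2*h - 8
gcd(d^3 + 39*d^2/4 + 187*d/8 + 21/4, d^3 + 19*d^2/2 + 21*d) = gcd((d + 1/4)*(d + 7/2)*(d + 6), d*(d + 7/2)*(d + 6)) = d^2 + 19*d/2 + 21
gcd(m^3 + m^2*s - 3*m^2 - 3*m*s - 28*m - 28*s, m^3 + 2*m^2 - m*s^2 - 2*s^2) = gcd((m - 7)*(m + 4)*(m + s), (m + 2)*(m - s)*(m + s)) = m + s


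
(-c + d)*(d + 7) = -c*d - 7*c + d^2 + 7*d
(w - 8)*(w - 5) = w^2 - 13*w + 40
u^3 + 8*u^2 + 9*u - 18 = (u - 1)*(u + 3)*(u + 6)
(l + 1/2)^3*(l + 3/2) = l^4 + 3*l^3 + 3*l^2 + 5*l/4 + 3/16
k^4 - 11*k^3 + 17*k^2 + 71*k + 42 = (k - 7)*(k - 6)*(k + 1)^2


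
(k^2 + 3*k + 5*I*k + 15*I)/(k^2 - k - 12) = (k + 5*I)/(k - 4)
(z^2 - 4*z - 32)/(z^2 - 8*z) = (z + 4)/z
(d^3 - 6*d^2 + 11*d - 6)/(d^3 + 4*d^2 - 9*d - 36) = (d^2 - 3*d + 2)/(d^2 + 7*d + 12)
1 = 1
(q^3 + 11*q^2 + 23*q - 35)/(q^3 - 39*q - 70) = (q^2 + 6*q - 7)/(q^2 - 5*q - 14)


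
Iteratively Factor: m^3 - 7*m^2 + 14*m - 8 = (m - 1)*(m^2 - 6*m + 8) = (m - 2)*(m - 1)*(m - 4)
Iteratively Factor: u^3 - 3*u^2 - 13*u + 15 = (u - 1)*(u^2 - 2*u - 15) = (u - 1)*(u + 3)*(u - 5)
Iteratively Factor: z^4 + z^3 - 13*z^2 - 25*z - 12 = (z + 1)*(z^3 - 13*z - 12) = (z - 4)*(z + 1)*(z^2 + 4*z + 3) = (z - 4)*(z + 1)^2*(z + 3)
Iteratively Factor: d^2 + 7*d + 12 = (d + 3)*(d + 4)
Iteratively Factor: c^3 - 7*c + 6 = (c - 1)*(c^2 + c - 6) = (c - 1)*(c + 3)*(c - 2)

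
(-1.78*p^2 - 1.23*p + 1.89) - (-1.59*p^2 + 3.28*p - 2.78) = -0.19*p^2 - 4.51*p + 4.67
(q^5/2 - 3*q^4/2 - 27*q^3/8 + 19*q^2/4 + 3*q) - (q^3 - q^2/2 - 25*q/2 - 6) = q^5/2 - 3*q^4/2 - 35*q^3/8 + 21*q^2/4 + 31*q/2 + 6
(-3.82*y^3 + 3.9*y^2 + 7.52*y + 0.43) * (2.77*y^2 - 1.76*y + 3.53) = -10.5814*y^5 + 17.5262*y^4 + 0.481799999999999*y^3 + 1.7229*y^2 + 25.7888*y + 1.5179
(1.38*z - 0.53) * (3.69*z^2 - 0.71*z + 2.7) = 5.0922*z^3 - 2.9355*z^2 + 4.1023*z - 1.431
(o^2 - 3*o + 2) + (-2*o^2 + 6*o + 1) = -o^2 + 3*o + 3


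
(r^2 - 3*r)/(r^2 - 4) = r*(r - 3)/(r^2 - 4)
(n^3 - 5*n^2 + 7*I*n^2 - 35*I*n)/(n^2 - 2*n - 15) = n*(n + 7*I)/(n + 3)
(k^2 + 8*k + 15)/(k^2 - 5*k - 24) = (k + 5)/(k - 8)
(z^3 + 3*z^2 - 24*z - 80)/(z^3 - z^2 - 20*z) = (z + 4)/z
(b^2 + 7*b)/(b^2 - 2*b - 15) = b*(b + 7)/(b^2 - 2*b - 15)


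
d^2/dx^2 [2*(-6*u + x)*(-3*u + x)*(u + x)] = -32*u + 12*x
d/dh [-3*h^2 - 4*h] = -6*h - 4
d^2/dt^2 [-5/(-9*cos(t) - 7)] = 45*(9*sin(t)^2 + 7*cos(t) + 9)/(9*cos(t) + 7)^3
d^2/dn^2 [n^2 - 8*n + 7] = 2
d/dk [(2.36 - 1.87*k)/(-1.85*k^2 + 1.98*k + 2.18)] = (-3.4595*k^2 + 8.732*k - 8.7494)/(3.4225*k^4 - 7.326*k^3 - 4.1456*k^2 + 8.6328*k + 4.7524)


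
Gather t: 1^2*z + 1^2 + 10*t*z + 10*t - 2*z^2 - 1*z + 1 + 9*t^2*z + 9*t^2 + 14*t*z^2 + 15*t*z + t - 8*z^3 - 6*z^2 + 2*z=t^2*(9*z + 9) + t*(14*z^2 + 25*z + 11) - 8*z^3 - 8*z^2 + 2*z + 2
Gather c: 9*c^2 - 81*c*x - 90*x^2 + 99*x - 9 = 9*c^2 - 81*c*x - 90*x^2 + 99*x - 9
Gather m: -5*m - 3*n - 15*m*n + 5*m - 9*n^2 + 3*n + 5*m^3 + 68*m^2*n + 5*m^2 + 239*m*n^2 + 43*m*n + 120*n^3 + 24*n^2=5*m^3 + m^2*(68*n + 5) + m*(239*n^2 + 28*n) + 120*n^3 + 15*n^2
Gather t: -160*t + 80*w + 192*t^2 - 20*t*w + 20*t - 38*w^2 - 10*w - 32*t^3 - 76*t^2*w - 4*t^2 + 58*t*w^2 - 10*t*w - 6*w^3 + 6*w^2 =-32*t^3 + t^2*(188 - 76*w) + t*(58*w^2 - 30*w - 140) - 6*w^3 - 32*w^2 + 70*w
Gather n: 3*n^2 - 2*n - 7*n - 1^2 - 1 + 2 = 3*n^2 - 9*n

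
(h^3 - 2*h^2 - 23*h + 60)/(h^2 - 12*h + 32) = (h^2 + 2*h - 15)/(h - 8)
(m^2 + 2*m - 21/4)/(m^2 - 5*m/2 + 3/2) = (m + 7/2)/(m - 1)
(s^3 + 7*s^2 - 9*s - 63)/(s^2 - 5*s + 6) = (s^2 + 10*s + 21)/(s - 2)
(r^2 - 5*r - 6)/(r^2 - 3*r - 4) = (r - 6)/(r - 4)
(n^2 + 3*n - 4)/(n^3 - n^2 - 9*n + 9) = (n + 4)/(n^2 - 9)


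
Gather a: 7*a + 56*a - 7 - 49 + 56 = 63*a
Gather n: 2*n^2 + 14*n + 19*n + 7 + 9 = 2*n^2 + 33*n + 16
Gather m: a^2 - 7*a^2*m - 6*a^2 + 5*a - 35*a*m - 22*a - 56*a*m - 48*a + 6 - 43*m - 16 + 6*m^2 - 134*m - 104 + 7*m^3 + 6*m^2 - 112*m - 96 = -5*a^2 - 65*a + 7*m^3 + 12*m^2 + m*(-7*a^2 - 91*a - 289) - 210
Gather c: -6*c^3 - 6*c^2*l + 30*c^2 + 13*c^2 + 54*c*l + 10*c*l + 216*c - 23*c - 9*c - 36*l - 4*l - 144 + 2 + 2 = -6*c^3 + c^2*(43 - 6*l) + c*(64*l + 184) - 40*l - 140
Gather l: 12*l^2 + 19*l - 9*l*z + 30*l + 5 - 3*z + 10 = 12*l^2 + l*(49 - 9*z) - 3*z + 15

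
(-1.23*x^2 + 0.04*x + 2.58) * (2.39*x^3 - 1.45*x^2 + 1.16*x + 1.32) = -2.9397*x^5 + 1.8791*x^4 + 4.6814*x^3 - 5.3182*x^2 + 3.0456*x + 3.4056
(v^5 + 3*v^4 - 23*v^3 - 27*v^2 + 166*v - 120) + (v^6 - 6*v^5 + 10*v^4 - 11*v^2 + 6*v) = v^6 - 5*v^5 + 13*v^4 - 23*v^3 - 38*v^2 + 172*v - 120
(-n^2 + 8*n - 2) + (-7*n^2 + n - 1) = -8*n^2 + 9*n - 3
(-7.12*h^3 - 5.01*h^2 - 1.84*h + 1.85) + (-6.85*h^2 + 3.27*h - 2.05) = -7.12*h^3 - 11.86*h^2 + 1.43*h - 0.2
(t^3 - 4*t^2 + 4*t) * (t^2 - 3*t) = t^5 - 7*t^4 + 16*t^3 - 12*t^2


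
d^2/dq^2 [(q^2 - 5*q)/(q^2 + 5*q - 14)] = 4*(-5*q^3 + 21*q^2 - 105*q - 77)/(q^6 + 15*q^5 + 33*q^4 - 295*q^3 - 462*q^2 + 2940*q - 2744)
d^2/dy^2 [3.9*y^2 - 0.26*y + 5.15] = 7.80000000000000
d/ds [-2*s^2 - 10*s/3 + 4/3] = -4*s - 10/3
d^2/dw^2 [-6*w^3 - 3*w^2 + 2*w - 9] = -36*w - 6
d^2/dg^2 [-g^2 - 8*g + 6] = -2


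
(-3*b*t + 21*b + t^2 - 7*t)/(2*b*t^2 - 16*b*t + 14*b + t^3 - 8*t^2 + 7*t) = (-3*b + t)/(2*b*t - 2*b + t^2 - t)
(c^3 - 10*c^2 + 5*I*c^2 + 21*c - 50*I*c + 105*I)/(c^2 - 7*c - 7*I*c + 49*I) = (c^2 + c*(-3 + 5*I) - 15*I)/(c - 7*I)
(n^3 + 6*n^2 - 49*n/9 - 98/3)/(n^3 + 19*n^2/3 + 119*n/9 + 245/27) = 3*(3*n^2 + 11*n - 42)/(9*n^2 + 36*n + 35)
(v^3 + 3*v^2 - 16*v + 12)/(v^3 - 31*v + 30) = (v - 2)/(v - 5)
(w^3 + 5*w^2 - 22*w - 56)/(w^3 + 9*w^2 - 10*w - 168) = (w + 2)/(w + 6)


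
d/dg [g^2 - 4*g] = 2*g - 4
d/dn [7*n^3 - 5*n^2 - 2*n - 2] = 21*n^2 - 10*n - 2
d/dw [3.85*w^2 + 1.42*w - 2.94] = 7.7*w + 1.42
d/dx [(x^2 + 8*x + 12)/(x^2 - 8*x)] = 8*(-2*x^2 - 3*x + 12)/(x^2*(x^2 - 16*x + 64))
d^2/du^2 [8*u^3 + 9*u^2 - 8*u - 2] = 48*u + 18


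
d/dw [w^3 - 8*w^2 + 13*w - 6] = 3*w^2 - 16*w + 13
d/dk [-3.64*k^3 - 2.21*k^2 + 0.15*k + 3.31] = -10.92*k^2 - 4.42*k + 0.15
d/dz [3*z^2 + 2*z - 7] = 6*z + 2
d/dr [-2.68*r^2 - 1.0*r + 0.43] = -5.36*r - 1.0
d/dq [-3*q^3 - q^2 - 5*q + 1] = -9*q^2 - 2*q - 5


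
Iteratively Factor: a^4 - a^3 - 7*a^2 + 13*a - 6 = (a - 1)*(a^3 - 7*a + 6) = (a - 2)*(a - 1)*(a^2 + 2*a - 3) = (a - 2)*(a - 1)^2*(a + 3)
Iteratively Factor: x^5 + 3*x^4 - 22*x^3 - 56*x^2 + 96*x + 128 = (x - 4)*(x^4 + 7*x^3 + 6*x^2 - 32*x - 32) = (x - 4)*(x + 4)*(x^3 + 3*x^2 - 6*x - 8) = (x - 4)*(x + 4)^2*(x^2 - x - 2) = (x - 4)*(x - 2)*(x + 4)^2*(x + 1)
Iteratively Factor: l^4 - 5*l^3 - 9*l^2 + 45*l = (l + 3)*(l^3 - 8*l^2 + 15*l) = l*(l + 3)*(l^2 - 8*l + 15) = l*(l - 5)*(l + 3)*(l - 3)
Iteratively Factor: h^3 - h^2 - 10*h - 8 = (h + 2)*(h^2 - 3*h - 4) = (h - 4)*(h + 2)*(h + 1)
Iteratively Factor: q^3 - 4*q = (q - 2)*(q^2 + 2*q) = (q - 2)*(q + 2)*(q)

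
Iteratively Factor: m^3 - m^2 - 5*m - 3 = (m + 1)*(m^2 - 2*m - 3) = (m - 3)*(m + 1)*(m + 1)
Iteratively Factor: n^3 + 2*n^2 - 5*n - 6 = (n + 3)*(n^2 - n - 2) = (n - 2)*(n + 3)*(n + 1)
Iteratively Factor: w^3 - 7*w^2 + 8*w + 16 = (w - 4)*(w^2 - 3*w - 4) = (w - 4)^2*(w + 1)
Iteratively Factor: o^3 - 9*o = (o - 3)*(o^2 + 3*o) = (o - 3)*(o + 3)*(o)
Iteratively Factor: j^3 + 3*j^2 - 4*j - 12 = (j + 2)*(j^2 + j - 6) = (j + 2)*(j + 3)*(j - 2)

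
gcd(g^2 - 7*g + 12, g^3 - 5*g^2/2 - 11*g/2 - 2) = g - 4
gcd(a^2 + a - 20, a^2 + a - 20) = a^2 + a - 20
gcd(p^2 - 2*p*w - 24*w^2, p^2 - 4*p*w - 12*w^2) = p - 6*w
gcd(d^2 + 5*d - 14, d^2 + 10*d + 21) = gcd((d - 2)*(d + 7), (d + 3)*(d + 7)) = d + 7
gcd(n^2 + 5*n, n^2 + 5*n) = n^2 + 5*n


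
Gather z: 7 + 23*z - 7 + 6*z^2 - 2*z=6*z^2 + 21*z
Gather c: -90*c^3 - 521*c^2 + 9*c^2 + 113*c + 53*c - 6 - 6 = -90*c^3 - 512*c^2 + 166*c - 12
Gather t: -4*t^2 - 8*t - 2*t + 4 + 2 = -4*t^2 - 10*t + 6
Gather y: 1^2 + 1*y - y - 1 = 0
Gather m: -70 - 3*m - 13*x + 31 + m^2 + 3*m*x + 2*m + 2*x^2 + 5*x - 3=m^2 + m*(3*x - 1) + 2*x^2 - 8*x - 42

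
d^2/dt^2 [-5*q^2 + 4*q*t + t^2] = 2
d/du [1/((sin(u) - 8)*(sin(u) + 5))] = (3 - 2*sin(u))*cos(u)/((sin(u) - 8)^2*(sin(u) + 5)^2)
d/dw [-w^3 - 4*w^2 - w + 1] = -3*w^2 - 8*w - 1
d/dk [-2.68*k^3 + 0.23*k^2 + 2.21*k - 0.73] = -8.04*k^2 + 0.46*k + 2.21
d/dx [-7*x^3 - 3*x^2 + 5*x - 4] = -21*x^2 - 6*x + 5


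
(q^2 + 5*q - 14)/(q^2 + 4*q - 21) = (q - 2)/(q - 3)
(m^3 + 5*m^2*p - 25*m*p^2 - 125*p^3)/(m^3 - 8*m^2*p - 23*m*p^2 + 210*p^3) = (m^2 - 25*p^2)/(m^2 - 13*m*p + 42*p^2)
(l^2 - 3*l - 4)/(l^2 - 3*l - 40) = (-l^2 + 3*l + 4)/(-l^2 + 3*l + 40)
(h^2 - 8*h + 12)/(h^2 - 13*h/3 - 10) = 3*(h - 2)/(3*h + 5)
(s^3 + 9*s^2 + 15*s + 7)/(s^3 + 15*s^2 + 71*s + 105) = (s^2 + 2*s + 1)/(s^2 + 8*s + 15)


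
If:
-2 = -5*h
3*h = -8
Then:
No Solution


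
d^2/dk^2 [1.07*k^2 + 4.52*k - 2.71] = 2.14000000000000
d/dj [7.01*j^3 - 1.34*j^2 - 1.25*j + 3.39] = 21.03*j^2 - 2.68*j - 1.25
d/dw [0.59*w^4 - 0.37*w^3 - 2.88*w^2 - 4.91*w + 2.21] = 2.36*w^3 - 1.11*w^2 - 5.76*w - 4.91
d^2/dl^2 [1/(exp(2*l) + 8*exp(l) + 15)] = 4*(-(exp(l) + 2)*(exp(2*l) + 8*exp(l) + 15) + 2*(exp(l) + 4)^2*exp(l))*exp(l)/(exp(2*l) + 8*exp(l) + 15)^3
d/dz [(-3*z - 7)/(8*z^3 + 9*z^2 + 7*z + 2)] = (48*z^3 + 195*z^2 + 126*z + 43)/(64*z^6 + 144*z^5 + 193*z^4 + 158*z^3 + 85*z^2 + 28*z + 4)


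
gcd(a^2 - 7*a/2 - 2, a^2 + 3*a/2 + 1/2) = a + 1/2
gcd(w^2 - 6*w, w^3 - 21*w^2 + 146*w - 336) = w - 6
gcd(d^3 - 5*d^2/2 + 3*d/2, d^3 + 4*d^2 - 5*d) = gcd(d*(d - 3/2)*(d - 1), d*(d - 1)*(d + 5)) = d^2 - d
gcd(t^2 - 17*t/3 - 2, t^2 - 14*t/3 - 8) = t - 6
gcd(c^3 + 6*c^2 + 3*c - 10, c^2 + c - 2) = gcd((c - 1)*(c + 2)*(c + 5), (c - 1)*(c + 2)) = c^2 + c - 2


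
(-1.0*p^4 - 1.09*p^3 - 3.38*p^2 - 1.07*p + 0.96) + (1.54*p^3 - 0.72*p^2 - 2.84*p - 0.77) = -1.0*p^4 + 0.45*p^3 - 4.1*p^2 - 3.91*p + 0.19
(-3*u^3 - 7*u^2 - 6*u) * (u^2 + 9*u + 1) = -3*u^5 - 34*u^4 - 72*u^3 - 61*u^2 - 6*u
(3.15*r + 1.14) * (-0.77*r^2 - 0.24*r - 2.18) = -2.4255*r^3 - 1.6338*r^2 - 7.1406*r - 2.4852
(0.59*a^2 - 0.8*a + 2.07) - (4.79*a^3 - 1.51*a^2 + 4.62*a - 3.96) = -4.79*a^3 + 2.1*a^2 - 5.42*a + 6.03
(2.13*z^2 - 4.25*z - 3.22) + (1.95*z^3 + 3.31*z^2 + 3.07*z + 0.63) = 1.95*z^3 + 5.44*z^2 - 1.18*z - 2.59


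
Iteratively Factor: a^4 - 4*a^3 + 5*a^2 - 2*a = (a - 2)*(a^3 - 2*a^2 + a) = (a - 2)*(a - 1)*(a^2 - a) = a*(a - 2)*(a - 1)*(a - 1)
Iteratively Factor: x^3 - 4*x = (x)*(x^2 - 4) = x*(x + 2)*(x - 2)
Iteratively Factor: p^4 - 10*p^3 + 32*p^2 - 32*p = (p - 4)*(p^3 - 6*p^2 + 8*p) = (p - 4)*(p - 2)*(p^2 - 4*p) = (p - 4)^2*(p - 2)*(p)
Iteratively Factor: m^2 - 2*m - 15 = (m + 3)*(m - 5)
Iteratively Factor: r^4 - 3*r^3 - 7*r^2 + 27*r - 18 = (r - 3)*(r^3 - 7*r + 6) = (r - 3)*(r + 3)*(r^2 - 3*r + 2) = (r - 3)*(r - 1)*(r + 3)*(r - 2)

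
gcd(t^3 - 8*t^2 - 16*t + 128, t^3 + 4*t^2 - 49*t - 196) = t + 4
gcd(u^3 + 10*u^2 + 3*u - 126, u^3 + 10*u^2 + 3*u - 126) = u^3 + 10*u^2 + 3*u - 126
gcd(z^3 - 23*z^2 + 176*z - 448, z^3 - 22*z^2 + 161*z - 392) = z^2 - 15*z + 56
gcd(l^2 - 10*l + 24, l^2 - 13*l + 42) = l - 6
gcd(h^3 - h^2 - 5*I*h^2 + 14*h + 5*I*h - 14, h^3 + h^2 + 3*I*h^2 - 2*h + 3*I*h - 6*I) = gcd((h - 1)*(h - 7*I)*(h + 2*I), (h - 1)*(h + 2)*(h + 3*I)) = h - 1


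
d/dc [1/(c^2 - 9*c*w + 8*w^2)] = (-2*c + 9*w)/(c^2 - 9*c*w + 8*w^2)^2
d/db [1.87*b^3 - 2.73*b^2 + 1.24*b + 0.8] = 5.61*b^2 - 5.46*b + 1.24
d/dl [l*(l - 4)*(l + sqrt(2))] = l*(l - 4) + l*(l + sqrt(2)) + (l - 4)*(l + sqrt(2))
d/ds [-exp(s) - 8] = -exp(s)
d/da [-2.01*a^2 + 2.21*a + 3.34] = 2.21 - 4.02*a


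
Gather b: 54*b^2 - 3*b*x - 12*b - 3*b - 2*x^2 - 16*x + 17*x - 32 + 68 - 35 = 54*b^2 + b*(-3*x - 15) - 2*x^2 + x + 1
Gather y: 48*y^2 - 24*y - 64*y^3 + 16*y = -64*y^3 + 48*y^2 - 8*y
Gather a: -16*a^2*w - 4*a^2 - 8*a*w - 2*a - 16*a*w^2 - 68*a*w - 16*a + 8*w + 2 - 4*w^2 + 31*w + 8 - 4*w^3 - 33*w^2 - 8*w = a^2*(-16*w - 4) + a*(-16*w^2 - 76*w - 18) - 4*w^3 - 37*w^2 + 31*w + 10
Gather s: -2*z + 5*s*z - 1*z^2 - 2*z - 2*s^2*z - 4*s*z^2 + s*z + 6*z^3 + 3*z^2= -2*s^2*z + s*(-4*z^2 + 6*z) + 6*z^3 + 2*z^2 - 4*z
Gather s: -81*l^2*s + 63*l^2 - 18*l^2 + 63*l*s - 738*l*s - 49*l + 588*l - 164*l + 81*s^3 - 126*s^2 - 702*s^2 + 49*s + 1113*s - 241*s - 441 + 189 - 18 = 45*l^2 + 375*l + 81*s^3 - 828*s^2 + s*(-81*l^2 - 675*l + 921) - 270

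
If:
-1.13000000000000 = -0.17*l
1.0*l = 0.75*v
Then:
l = 6.65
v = 8.86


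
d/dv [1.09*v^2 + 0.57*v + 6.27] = 2.18*v + 0.57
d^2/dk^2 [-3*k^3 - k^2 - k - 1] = -18*k - 2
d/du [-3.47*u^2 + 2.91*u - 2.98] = 2.91 - 6.94*u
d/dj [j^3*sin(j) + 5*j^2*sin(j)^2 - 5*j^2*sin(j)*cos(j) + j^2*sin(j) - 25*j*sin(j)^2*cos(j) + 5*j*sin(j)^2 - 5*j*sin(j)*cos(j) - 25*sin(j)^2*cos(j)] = j^3*cos(j) + 3*j^2*sin(j) + j^2*cos(j) - 5*sqrt(2)*j^2*cos(2*j + pi/4) + 33*j*sin(j)/4 - 75*j*sin(3*j)/4 - 10*j*cos(2*j) + 5*j + 25*sin(j)/4 - 75*sin(3*j)/4 - 5*sqrt(2)*sin(2*j + pi/4)/2 - 25*cos(j)/4 + 25*cos(3*j)/4 + 5/2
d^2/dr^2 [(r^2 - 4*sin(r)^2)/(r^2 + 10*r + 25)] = (16*r^2*sin(r)^2 - 8*r^2 + 160*r*sin(r)^2 + 16*r*sin(2*r) - 100*r + 376*sin(r)^2 + 80*sin(2*r) - 150)/(r^4 + 20*r^3 + 150*r^2 + 500*r + 625)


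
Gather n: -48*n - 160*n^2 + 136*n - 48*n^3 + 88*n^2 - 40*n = -48*n^3 - 72*n^2 + 48*n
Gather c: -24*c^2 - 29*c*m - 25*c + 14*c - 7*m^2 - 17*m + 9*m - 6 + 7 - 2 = -24*c^2 + c*(-29*m - 11) - 7*m^2 - 8*m - 1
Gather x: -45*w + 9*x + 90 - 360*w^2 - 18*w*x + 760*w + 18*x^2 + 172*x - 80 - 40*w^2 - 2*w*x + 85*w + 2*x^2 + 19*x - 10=-400*w^2 + 800*w + 20*x^2 + x*(200 - 20*w)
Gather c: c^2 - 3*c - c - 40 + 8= c^2 - 4*c - 32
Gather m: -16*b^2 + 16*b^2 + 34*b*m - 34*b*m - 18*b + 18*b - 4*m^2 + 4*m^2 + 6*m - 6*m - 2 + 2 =0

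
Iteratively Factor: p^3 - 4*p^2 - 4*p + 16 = (p + 2)*(p^2 - 6*p + 8) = (p - 4)*(p + 2)*(p - 2)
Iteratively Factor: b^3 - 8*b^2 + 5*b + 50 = (b + 2)*(b^2 - 10*b + 25) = (b - 5)*(b + 2)*(b - 5)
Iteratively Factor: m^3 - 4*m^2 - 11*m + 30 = (m + 3)*(m^2 - 7*m + 10) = (m - 2)*(m + 3)*(m - 5)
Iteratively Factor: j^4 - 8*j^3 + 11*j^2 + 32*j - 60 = (j - 5)*(j^3 - 3*j^2 - 4*j + 12) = (j - 5)*(j - 2)*(j^2 - j - 6) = (j - 5)*(j - 2)*(j + 2)*(j - 3)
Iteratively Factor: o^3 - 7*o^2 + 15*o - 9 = (o - 1)*(o^2 - 6*o + 9) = (o - 3)*(o - 1)*(o - 3)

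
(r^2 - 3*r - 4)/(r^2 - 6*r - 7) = (r - 4)/(r - 7)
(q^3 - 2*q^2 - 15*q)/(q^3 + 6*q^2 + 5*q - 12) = q*(q - 5)/(q^2 + 3*q - 4)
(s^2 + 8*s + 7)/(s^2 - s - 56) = (s + 1)/(s - 8)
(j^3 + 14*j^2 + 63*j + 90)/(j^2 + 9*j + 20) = (j^2 + 9*j + 18)/(j + 4)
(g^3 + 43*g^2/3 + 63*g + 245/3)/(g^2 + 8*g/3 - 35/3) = (3*g^2 + 28*g + 49)/(3*g - 7)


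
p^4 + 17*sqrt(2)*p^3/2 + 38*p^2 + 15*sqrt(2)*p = p*(p + sqrt(2)/2)*(p + 3*sqrt(2))*(p + 5*sqrt(2))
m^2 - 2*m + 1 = (m - 1)^2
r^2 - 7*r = r*(r - 7)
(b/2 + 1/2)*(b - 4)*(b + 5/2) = b^3/2 - b^2/4 - 23*b/4 - 5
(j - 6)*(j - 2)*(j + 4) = j^3 - 4*j^2 - 20*j + 48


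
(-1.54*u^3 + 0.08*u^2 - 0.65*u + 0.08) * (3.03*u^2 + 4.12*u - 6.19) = -4.6662*u^5 - 6.1024*u^4 + 7.8927*u^3 - 2.9308*u^2 + 4.3531*u - 0.4952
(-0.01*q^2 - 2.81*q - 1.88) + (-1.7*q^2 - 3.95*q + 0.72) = -1.71*q^2 - 6.76*q - 1.16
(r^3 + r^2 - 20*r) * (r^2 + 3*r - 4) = r^5 + 4*r^4 - 21*r^3 - 64*r^2 + 80*r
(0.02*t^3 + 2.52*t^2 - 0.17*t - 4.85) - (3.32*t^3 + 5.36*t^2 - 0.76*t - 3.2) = -3.3*t^3 - 2.84*t^2 + 0.59*t - 1.65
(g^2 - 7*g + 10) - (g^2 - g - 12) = 22 - 6*g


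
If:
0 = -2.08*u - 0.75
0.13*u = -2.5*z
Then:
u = -0.36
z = 0.02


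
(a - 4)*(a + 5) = a^2 + a - 20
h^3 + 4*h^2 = h^2*(h + 4)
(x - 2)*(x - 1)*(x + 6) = x^3 + 3*x^2 - 16*x + 12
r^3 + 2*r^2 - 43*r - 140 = (r - 7)*(r + 4)*(r + 5)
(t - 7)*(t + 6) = t^2 - t - 42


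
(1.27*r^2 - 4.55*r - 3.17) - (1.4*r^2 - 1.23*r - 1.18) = -0.13*r^2 - 3.32*r - 1.99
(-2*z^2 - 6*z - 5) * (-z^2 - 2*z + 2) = 2*z^4 + 10*z^3 + 13*z^2 - 2*z - 10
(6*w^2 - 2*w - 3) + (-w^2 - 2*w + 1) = 5*w^2 - 4*w - 2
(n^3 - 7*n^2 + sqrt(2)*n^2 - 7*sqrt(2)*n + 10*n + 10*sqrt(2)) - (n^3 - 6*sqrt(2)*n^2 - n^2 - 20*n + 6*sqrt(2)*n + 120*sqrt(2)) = -6*n^2 + 7*sqrt(2)*n^2 - 13*sqrt(2)*n + 30*n - 110*sqrt(2)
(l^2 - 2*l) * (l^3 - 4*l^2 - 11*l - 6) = l^5 - 6*l^4 - 3*l^3 + 16*l^2 + 12*l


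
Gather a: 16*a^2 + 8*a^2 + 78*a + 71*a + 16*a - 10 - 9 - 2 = 24*a^2 + 165*a - 21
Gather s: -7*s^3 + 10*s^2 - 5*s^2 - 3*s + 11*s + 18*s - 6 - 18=-7*s^3 + 5*s^2 + 26*s - 24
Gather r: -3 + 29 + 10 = 36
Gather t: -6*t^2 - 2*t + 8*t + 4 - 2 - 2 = -6*t^2 + 6*t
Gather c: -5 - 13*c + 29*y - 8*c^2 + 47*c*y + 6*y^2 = -8*c^2 + c*(47*y - 13) + 6*y^2 + 29*y - 5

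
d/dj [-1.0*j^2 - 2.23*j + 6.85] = -2.0*j - 2.23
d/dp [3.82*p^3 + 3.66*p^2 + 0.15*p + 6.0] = 11.46*p^2 + 7.32*p + 0.15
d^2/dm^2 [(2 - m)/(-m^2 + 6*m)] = 2*(m*(8 - 3*m)*(m - 6) + 4*(m - 3)^2*(m - 2))/(m^3*(m - 6)^3)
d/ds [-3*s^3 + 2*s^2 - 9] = s*(4 - 9*s)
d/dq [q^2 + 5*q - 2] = 2*q + 5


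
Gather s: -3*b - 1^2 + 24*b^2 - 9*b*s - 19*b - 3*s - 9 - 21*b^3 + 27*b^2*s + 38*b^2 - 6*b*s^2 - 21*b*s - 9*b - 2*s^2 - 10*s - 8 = -21*b^3 + 62*b^2 - 31*b + s^2*(-6*b - 2) + s*(27*b^2 - 30*b - 13) - 18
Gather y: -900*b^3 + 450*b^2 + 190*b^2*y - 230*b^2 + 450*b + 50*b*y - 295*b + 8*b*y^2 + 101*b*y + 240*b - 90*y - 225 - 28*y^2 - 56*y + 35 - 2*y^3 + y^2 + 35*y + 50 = -900*b^3 + 220*b^2 + 395*b - 2*y^3 + y^2*(8*b - 27) + y*(190*b^2 + 151*b - 111) - 140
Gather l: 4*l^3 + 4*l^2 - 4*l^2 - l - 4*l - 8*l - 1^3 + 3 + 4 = 4*l^3 - 13*l + 6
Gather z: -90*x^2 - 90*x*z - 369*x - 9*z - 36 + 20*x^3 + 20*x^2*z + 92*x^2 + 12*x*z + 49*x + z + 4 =20*x^3 + 2*x^2 - 320*x + z*(20*x^2 - 78*x - 8) - 32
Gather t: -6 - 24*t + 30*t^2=30*t^2 - 24*t - 6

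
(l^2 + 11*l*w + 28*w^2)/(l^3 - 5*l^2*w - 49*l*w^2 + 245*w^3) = (l + 4*w)/(l^2 - 12*l*w + 35*w^2)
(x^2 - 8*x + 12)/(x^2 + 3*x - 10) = (x - 6)/(x + 5)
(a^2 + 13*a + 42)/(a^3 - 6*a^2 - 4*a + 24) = (a^2 + 13*a + 42)/(a^3 - 6*a^2 - 4*a + 24)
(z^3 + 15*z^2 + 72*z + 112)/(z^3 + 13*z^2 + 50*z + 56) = (z + 4)/(z + 2)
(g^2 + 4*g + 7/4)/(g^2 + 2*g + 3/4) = (2*g + 7)/(2*g + 3)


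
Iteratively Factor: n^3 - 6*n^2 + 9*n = (n - 3)*(n^2 - 3*n) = (n - 3)^2*(n)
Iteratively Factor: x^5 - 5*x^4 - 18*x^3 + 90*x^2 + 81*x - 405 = (x + 3)*(x^4 - 8*x^3 + 6*x^2 + 72*x - 135) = (x - 3)*(x + 3)*(x^3 - 5*x^2 - 9*x + 45) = (x - 3)^2*(x + 3)*(x^2 - 2*x - 15) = (x - 3)^2*(x + 3)^2*(x - 5)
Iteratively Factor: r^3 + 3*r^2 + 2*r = (r + 2)*(r^2 + r) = r*(r + 2)*(r + 1)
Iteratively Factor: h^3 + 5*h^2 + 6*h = (h + 2)*(h^2 + 3*h) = h*(h + 2)*(h + 3)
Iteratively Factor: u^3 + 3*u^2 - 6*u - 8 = (u + 4)*(u^2 - u - 2) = (u + 1)*(u + 4)*(u - 2)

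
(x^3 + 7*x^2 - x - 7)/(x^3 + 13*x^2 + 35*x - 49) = (x + 1)/(x + 7)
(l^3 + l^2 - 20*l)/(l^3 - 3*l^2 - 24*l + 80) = l/(l - 4)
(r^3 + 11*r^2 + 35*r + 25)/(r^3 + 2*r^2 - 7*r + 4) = (r^3 + 11*r^2 + 35*r + 25)/(r^3 + 2*r^2 - 7*r + 4)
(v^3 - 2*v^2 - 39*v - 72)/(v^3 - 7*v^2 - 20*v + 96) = (v^2 + 6*v + 9)/(v^2 + v - 12)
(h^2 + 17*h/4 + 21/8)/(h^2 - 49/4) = (4*h + 3)/(2*(2*h - 7))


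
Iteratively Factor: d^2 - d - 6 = (d - 3)*(d + 2)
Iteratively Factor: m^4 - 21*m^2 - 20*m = (m - 5)*(m^3 + 5*m^2 + 4*m) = (m - 5)*(m + 4)*(m^2 + m) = m*(m - 5)*(m + 4)*(m + 1)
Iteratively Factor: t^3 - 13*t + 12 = (t - 1)*(t^2 + t - 12) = (t - 1)*(t + 4)*(t - 3)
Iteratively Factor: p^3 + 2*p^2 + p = (p)*(p^2 + 2*p + 1) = p*(p + 1)*(p + 1)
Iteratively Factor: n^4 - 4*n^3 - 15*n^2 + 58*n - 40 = (n - 2)*(n^3 - 2*n^2 - 19*n + 20) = (n - 2)*(n - 1)*(n^2 - n - 20) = (n - 2)*(n - 1)*(n + 4)*(n - 5)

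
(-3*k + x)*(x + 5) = -3*k*x - 15*k + x^2 + 5*x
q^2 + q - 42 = (q - 6)*(q + 7)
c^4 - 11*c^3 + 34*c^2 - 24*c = c*(c - 6)*(c - 4)*(c - 1)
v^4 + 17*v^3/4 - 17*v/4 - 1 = (v - 1)*(v + 1/4)*(v + 1)*(v + 4)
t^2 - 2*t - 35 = (t - 7)*(t + 5)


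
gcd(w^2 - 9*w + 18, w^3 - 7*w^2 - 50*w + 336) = w - 6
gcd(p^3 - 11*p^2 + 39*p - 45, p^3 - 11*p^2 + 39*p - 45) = p^3 - 11*p^2 + 39*p - 45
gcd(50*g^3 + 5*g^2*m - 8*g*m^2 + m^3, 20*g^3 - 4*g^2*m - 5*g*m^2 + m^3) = 10*g^2 + 3*g*m - m^2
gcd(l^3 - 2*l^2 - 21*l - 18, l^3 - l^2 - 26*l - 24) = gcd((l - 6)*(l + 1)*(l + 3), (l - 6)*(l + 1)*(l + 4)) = l^2 - 5*l - 6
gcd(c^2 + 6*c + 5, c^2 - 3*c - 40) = c + 5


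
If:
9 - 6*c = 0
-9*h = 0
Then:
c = 3/2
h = 0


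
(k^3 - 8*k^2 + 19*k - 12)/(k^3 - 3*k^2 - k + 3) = (k - 4)/(k + 1)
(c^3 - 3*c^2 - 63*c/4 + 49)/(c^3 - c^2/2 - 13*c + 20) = (4*c^2 - 28*c + 49)/(2*(2*c^2 - 9*c + 10))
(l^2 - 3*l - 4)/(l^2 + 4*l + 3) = (l - 4)/(l + 3)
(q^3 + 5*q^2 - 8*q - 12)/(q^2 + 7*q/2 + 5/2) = 2*(q^2 + 4*q - 12)/(2*q + 5)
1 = 1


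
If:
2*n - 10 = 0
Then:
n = 5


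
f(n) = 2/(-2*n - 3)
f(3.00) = -0.22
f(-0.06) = -0.69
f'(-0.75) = 1.78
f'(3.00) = 0.05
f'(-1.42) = 156.25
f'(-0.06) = 0.48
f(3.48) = -0.20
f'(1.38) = 0.12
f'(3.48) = 0.04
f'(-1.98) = 4.34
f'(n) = 4/(-2*n - 3)^2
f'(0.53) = 0.24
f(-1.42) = -12.50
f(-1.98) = 2.08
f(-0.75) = -1.33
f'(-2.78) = 0.61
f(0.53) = -0.49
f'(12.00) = 0.01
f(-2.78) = 0.78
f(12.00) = -0.07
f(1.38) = -0.35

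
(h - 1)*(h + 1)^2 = h^3 + h^2 - h - 1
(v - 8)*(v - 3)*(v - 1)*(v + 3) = v^4 - 9*v^3 - v^2 + 81*v - 72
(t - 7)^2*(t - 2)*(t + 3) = t^4 - 13*t^3 + 29*t^2 + 133*t - 294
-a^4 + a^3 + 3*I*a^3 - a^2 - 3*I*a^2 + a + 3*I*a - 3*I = (a - 3*I)*(a + I)*(I*a + 1)*(I*a - I)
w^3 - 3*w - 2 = (w - 2)*(w + 1)^2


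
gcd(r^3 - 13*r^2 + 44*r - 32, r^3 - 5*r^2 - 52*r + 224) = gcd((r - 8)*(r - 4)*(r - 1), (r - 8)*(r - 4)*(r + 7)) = r^2 - 12*r + 32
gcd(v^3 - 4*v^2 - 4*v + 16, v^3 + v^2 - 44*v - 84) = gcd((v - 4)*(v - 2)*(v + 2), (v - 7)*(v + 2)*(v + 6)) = v + 2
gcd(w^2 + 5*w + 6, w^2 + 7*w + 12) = w + 3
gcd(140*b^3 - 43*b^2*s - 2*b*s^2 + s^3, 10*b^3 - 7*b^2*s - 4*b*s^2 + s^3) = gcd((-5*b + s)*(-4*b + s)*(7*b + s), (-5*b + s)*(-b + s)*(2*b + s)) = -5*b + s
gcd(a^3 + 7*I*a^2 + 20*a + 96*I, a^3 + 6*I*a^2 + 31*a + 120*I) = a^2 + 11*I*a - 24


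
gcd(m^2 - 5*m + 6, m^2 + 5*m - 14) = m - 2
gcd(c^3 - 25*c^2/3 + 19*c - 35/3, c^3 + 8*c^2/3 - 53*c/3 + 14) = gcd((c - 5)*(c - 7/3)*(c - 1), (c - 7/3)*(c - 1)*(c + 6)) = c^2 - 10*c/3 + 7/3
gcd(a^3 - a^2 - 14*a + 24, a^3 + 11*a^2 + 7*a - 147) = a - 3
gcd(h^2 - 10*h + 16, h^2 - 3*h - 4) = 1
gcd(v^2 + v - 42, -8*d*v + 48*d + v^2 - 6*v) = v - 6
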